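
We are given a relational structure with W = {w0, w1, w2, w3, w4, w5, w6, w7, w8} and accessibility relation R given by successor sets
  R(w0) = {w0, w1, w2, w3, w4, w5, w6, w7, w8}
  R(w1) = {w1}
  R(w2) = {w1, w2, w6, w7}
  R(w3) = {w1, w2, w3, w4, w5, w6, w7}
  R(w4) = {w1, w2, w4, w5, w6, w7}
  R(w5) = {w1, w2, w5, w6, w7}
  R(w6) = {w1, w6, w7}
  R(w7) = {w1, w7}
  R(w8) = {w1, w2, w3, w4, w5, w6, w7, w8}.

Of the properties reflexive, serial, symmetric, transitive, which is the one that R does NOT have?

symmetric

Reflexive: yes — every world is R-related to itself.
Serial: yes — every world has a successor (e.g. w0 R w0).
Symmetric: no — w0 R w1 but not w1 R w0.
Transitive: yes — every two-step R-path is closed by a direct edge.
Only symmetric fails.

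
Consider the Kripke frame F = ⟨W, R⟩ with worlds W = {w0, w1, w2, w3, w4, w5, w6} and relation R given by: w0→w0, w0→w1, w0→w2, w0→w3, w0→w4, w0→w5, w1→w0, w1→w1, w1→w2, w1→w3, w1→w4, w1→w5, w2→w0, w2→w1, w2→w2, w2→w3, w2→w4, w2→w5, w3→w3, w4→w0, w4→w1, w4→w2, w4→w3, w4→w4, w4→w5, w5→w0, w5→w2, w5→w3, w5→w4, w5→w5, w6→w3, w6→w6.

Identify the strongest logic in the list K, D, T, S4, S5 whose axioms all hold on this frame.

Serial (axiom D): yes — every world has a successor (e.g. w0 R w0).
Reflexive (axiom T): yes — every world is R-related to itself.
Transitive (axiom 4): no — w5 R w0 and w0 R w1, but not w5 R w1.
Euclidean (axiom 5): no — w0 R w3 and w0 R w1, but not w3 R w1.
So F validates K, D, T; S4 would additionally require R to be transitive. The strongest is T.

T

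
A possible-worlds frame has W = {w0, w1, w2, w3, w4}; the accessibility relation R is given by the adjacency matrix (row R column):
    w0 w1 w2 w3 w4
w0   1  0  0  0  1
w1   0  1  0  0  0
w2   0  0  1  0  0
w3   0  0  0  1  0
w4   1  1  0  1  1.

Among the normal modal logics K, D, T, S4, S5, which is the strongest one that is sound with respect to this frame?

Serial (axiom D): yes — every world has a successor (e.g. w0 R w0).
Reflexive (axiom T): yes — every world is R-related to itself.
Transitive (axiom 4): no — w0 R w4 and w4 R w1, but not w0 R w1.
Euclidean (axiom 5): no — w4 R w0 and w4 R w1, but not w0 R w1.
So F validates K, D, T; S4 would additionally require R to be transitive. The strongest is T.

T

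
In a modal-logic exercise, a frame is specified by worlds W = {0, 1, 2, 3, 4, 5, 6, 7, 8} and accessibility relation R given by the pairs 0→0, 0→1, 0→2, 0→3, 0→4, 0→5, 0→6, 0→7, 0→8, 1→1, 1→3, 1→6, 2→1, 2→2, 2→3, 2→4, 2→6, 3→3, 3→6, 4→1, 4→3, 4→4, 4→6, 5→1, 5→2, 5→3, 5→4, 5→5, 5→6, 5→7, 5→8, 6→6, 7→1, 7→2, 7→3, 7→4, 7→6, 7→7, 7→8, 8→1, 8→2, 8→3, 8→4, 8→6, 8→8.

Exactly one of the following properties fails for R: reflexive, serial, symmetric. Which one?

Reflexive: yes — every world is R-related to itself.
Serial: yes — every world has a successor (e.g. 0 R 0).
Symmetric: no — 0 R 1 but not 1 R 0.
Only symmetric fails.

symmetric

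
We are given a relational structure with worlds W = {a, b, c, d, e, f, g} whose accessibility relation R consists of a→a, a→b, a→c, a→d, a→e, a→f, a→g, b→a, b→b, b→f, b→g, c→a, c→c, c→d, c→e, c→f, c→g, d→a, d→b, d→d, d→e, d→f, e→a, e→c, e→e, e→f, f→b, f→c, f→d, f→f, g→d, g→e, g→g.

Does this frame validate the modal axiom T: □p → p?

The schema T characterises exactly the reflexive frames.
Reflexive: yes — every world is R-related to itself.

Yes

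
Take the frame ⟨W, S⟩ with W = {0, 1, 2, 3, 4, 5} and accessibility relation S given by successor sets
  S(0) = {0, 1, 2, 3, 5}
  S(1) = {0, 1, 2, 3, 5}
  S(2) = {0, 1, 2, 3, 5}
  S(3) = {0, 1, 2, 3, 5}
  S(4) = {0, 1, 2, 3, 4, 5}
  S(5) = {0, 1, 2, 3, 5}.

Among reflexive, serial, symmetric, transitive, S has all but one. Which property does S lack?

Reflexive: yes — every world is S-related to itself.
Serial: yes — every world has a successor (e.g. 0 S 0).
Symmetric: no — 4 S 0 but not 0 S 4.
Transitive: yes — every two-step S-path is closed by a direct edge.
Only symmetric fails.

symmetric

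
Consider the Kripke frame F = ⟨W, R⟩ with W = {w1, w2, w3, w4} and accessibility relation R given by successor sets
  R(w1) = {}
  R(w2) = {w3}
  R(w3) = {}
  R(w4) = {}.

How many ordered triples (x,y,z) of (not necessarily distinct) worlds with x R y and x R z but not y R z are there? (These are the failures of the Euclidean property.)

Enumerating: (w2,w3,w3).

1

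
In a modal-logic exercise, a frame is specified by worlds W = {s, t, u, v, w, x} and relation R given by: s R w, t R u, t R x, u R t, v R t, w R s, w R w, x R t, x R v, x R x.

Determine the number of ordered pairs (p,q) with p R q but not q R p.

Enumerating: (v,t), (x,v).

2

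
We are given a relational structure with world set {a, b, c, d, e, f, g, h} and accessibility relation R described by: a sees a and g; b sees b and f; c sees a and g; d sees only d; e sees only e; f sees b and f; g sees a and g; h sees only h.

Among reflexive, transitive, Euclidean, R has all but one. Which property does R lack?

reflexive

Reflexive: no — c is not related to itself.
Transitive: yes — every two-step R-path is closed by a direct edge.
Euclidean: yes — any two successors of a common world are R-related.
Only reflexive fails.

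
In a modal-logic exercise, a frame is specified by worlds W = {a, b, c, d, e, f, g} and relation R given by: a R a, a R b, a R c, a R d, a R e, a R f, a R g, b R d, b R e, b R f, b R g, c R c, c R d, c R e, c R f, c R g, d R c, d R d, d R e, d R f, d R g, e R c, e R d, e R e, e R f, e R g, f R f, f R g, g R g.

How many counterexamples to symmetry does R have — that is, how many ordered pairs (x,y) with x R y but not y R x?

17

Enumerating: (a,b), (a,c), (a,d), (a,e), (a,f), (a,g), (b,d), (b,e), (b,f), (b,g), (c,f), (c,g), (d,f), (d,g), (e,f), (e,g), (f,g).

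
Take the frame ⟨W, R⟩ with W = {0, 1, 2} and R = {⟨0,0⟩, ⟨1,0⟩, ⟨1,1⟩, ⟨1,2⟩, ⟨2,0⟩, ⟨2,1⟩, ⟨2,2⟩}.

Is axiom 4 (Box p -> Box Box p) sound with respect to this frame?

Yes

The schema 4 characterises exactly the transitive frames.
Transitive: yes — every two-step R-path is closed by a direct edge.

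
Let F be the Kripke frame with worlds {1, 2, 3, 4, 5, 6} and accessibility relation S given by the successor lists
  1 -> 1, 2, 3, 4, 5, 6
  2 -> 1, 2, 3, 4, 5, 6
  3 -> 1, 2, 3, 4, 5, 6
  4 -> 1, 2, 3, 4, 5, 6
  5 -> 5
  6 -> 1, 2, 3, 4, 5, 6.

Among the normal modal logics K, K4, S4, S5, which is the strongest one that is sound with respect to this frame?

Transitive (axiom 4): yes — every two-step S-path is closed by a direct edge.
Reflexive (axiom T): yes — every world is S-related to itself.
Euclidean (axiom 5): no — 1 S 5 and 1 S 2, but not 5 S 2.
So F validates K, K4, S4; S5 would additionally require S to be Euclidean. The strongest is S4.

S4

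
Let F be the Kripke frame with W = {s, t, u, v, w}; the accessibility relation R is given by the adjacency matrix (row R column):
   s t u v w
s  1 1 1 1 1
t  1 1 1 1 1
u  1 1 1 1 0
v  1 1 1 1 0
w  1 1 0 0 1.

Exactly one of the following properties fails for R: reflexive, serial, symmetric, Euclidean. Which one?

Reflexive: yes — every world is R-related to itself.
Serial: yes — every world has a successor (e.g. s R s).
Symmetric: yes — every pair in R has its reverse in R.
Euclidean: no — s R u and s R w, but not u R w.
Only Euclidean fails.

Euclidean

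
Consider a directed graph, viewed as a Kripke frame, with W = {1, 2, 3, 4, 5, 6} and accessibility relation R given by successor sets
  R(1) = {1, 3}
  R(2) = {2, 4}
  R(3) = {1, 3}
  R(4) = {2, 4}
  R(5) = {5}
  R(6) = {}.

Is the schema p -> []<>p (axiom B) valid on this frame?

The schema B characterises exactly the symmetric frames.
Symmetric: yes — every pair in R has its reverse in R.

Yes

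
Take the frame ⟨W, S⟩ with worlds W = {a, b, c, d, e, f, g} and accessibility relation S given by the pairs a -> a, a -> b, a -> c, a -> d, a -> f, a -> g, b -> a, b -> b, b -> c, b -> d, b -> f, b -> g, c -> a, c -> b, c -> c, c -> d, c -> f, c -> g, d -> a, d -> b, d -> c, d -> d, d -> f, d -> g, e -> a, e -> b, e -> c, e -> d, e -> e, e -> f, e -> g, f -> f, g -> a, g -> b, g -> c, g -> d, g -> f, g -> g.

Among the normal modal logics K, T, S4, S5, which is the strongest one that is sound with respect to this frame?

Reflexive (axiom T): yes — every world is S-related to itself.
Transitive (axiom 4): yes — every two-step S-path is closed by a direct edge.
Euclidean (axiom 5): no — a S f and a S b, but not f S b.
So F validates K, T, S4; S5 would additionally require S to be Euclidean. The strongest is S4.

S4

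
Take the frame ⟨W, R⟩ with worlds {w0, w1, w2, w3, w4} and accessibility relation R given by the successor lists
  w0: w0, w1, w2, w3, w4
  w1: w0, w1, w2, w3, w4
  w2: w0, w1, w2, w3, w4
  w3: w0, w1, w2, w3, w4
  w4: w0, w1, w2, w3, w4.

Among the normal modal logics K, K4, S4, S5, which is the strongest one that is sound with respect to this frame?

S5

Transitive (axiom 4): yes — every two-step R-path is closed by a direct edge.
Reflexive (axiom T): yes — every world is R-related to itself.
Euclidean (axiom 5): yes — any two successors of a common world are R-related.
So F validates K, K4, S4, S5. The strongest is S5.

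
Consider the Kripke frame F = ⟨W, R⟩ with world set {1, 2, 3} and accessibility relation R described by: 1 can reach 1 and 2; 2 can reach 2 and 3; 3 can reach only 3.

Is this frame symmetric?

Symmetric: no — 1 R 2 but not 2 R 1.

No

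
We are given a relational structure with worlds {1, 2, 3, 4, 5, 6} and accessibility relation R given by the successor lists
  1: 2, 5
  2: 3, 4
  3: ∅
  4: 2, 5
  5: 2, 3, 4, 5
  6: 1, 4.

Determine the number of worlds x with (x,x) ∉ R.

Enumerating: 1, 2, 3, 4, 6.

5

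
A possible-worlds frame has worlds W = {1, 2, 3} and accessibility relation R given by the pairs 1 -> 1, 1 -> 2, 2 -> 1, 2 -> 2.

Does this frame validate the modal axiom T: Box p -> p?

By correspondence theory, T is valid on a frame iff R is reflexive.
Reflexive: no — 3 is not related to itself.

No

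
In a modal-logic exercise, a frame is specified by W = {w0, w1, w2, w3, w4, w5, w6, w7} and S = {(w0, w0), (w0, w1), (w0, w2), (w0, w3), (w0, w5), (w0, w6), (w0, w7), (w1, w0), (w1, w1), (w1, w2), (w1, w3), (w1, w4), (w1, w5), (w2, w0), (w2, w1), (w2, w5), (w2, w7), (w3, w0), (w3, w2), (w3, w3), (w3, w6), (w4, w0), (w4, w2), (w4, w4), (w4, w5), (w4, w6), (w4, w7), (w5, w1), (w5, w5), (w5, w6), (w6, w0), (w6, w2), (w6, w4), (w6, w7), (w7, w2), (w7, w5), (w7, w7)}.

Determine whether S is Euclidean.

Euclidean: no — w0 S w1 and w0 S w6, but not w1 S w6.

No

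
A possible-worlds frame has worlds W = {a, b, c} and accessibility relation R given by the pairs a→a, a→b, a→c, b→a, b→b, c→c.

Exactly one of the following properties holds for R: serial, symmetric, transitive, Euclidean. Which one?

serial

Serial: yes — every world has a successor (e.g. a R a).
Symmetric: no — a R c but not c R a.
Transitive: no — b R a and a R c, but not b R c.
Euclidean: no — a R b and a R c, but not b R c.
Only serial holds.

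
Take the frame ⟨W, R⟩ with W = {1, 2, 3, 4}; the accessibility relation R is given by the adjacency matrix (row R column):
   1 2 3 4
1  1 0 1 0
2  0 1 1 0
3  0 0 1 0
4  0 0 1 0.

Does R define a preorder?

No

Reflexive: no — 4 is not related to itself.
Transitive: yes — every two-step R-path is closed by a direct edge.
So R is not a preorder.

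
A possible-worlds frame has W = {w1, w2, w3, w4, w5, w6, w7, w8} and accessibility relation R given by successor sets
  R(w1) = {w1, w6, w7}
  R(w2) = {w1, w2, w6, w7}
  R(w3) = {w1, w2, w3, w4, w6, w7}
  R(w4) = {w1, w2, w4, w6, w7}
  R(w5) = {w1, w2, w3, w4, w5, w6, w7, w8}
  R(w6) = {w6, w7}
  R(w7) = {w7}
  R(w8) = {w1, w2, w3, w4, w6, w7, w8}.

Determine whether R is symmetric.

Symmetric: no — w1 R w6 but not w6 R w1.

No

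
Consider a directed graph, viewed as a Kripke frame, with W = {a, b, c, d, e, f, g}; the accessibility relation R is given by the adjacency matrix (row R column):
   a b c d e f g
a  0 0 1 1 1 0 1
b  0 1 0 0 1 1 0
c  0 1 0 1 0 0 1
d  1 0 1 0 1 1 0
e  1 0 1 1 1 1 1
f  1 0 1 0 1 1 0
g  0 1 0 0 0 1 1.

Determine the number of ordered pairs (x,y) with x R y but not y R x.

13

Enumerating: (a,c), (a,g), (b,e), (b,f), (c,b), (c,g), (d,f), (e,c), (e,g), (f,a), (f,c), (g,b), (g,f).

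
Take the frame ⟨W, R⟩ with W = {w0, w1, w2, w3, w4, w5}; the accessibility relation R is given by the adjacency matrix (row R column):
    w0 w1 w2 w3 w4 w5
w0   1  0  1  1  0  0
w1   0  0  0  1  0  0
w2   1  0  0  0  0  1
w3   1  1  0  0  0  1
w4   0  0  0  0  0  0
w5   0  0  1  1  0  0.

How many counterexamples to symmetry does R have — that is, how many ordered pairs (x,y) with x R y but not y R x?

0

R is symmetric; there are no such tuples.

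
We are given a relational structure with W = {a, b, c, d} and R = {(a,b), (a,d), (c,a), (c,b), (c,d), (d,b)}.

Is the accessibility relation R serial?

Serial: no — b has no R-successor.

No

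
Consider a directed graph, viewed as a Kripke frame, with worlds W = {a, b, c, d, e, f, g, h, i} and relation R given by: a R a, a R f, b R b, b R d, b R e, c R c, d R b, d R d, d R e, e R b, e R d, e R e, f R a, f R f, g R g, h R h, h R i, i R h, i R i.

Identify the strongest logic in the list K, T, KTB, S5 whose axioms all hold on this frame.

S5

Reflexive (axiom T): yes — every world is R-related to itself.
Symmetric (axiom B): yes — every pair in R has its reverse in R.
Euclidean (axiom 5): yes — any two successors of a common world are R-related.
So F validates K, T, KTB, S5. The strongest is S5.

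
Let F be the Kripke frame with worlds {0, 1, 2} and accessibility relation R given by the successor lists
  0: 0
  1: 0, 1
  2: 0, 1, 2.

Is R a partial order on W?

Reflexive: yes — every world is R-related to itself.
Transitive: yes — every two-step R-path is closed by a direct edge.
Antisymmetric: yes — no distinct pair is related both ways.
So R is a partial order.

Yes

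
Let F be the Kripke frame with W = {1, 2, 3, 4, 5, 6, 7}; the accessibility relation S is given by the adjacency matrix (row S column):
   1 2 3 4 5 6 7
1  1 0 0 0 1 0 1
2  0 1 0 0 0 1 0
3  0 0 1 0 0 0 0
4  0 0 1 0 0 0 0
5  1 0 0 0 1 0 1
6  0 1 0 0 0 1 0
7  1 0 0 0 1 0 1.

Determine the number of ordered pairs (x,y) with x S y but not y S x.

1

Enumerating: (4,3).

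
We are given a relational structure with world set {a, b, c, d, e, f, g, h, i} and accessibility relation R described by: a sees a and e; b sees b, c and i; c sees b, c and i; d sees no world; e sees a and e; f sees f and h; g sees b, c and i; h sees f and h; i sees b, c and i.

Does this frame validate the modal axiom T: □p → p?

The schema T characterises exactly the reflexive frames.
Reflexive: no — d is not related to itself.

No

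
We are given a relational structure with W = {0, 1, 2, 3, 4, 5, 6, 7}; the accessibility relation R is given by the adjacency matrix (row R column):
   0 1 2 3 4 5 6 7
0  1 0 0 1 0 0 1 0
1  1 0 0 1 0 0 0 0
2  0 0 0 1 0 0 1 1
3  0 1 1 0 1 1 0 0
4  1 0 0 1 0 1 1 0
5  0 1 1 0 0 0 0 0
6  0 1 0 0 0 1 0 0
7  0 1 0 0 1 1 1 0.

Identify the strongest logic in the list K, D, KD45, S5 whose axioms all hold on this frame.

D

Serial (axiom D): yes — every world has a successor (e.g. 0 R 0).
Euclidean (axiom 5): no — 0 R 3 and 0 R 6, but not 3 R 6.
Transitive (axiom 4): no — 0 R 3 and 3 R 1, but not 0 R 1.
Reflexive (axiom T): no — 1 is not related to itself.
So F validates K, D; KD45 would additionally require R to be Euclidean and transitive. The strongest is D.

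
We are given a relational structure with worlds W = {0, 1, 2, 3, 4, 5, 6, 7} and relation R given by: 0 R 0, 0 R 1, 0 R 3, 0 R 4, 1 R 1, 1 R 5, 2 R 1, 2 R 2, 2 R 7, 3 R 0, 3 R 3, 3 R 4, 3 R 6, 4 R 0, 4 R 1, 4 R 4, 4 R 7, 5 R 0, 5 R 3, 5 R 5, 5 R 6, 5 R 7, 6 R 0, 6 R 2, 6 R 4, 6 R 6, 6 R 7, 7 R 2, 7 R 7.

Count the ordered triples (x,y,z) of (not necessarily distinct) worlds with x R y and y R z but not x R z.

Enumerating: (0,1,5), (0,3,6), (0,4,7), (1,5,0), (1,5,3), (1,5,6), (1,5,7), (2,1,5), (3,0,1), (3,4,1), (3,4,7), (3,6,2), … and 15 more.
Total: 27.

27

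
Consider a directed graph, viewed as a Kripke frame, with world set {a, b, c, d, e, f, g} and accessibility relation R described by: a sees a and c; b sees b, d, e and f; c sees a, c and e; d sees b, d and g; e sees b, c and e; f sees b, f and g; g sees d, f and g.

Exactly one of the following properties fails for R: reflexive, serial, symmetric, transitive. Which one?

Reflexive: yes — every world is R-related to itself.
Serial: yes — every world has a successor (e.g. a R a).
Symmetric: yes — every pair in R has its reverse in R.
Transitive: no — a R c and c R e, but not a R e.
Only transitive fails.

transitive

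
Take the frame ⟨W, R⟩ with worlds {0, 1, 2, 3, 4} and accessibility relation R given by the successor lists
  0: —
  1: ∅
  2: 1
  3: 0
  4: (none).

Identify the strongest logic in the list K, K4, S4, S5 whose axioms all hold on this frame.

K4

Transitive (axiom 4): yes — every two-step R-path is closed by a direct edge.
Reflexive (axiom T): no — 0 is not related to itself.
Euclidean (axiom 5): no — 2 R 1 and 2 R 1, but not 1 R 1.
So F validates K, K4; S4 would additionally require R to be reflexive. The strongest is K4.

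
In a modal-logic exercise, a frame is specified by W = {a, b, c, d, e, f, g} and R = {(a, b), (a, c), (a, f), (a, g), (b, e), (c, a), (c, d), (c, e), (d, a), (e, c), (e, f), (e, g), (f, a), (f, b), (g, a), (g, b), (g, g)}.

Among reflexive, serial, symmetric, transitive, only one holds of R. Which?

serial

Reflexive: no — a is not related to itself.
Serial: yes — every world has a successor (e.g. a R b).
Symmetric: no — a R b but not b R a.
Transitive: no — a R b and b R e, but not a R e.
Only serial holds.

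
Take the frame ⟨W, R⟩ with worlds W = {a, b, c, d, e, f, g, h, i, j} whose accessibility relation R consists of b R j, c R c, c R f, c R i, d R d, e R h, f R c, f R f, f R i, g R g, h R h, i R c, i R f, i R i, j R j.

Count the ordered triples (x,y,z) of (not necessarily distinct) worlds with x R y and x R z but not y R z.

R is Euclidean; there are no such tuples.

0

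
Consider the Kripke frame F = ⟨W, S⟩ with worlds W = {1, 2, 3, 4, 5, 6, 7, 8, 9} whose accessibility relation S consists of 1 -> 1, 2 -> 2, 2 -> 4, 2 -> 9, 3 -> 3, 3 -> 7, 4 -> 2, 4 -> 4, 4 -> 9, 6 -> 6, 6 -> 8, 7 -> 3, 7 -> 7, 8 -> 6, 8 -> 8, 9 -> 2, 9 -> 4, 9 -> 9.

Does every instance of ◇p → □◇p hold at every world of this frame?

The schema 5 characterises exactly the Euclidean frames.
Euclidean: yes — any two successors of a common world are S-related.

Yes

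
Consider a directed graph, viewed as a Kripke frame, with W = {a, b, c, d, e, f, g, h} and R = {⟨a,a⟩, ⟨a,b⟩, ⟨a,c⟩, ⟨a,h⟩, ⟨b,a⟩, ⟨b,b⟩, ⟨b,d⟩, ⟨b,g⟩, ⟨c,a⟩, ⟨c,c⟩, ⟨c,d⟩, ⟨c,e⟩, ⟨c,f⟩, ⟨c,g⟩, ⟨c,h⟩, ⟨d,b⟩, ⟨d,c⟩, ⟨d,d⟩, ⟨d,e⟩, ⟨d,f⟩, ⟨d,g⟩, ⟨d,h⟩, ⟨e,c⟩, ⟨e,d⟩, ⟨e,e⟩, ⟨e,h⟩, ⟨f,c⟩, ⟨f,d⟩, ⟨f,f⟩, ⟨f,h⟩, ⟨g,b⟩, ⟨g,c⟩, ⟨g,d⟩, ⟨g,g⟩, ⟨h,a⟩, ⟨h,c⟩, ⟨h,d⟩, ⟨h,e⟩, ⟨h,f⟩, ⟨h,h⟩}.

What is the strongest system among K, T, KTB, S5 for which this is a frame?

KTB

Reflexive (axiom T): yes — every world is R-related to itself.
Symmetric (axiom B): yes — every pair in R has its reverse in R.
Euclidean (axiom 5): no — a R b and a R c, but not b R c.
So F validates K, T, KTB; S5 would additionally require R to be Euclidean. The strongest is KTB.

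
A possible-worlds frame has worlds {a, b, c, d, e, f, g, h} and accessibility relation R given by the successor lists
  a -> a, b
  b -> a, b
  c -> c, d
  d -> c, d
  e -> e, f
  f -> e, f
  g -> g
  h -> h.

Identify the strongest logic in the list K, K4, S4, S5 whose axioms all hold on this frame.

Transitive (axiom 4): yes — every two-step R-path is closed by a direct edge.
Reflexive (axiom T): yes — every world is R-related to itself.
Euclidean (axiom 5): yes — any two successors of a common world are R-related.
So F validates K, K4, S4, S5. The strongest is S5.

S5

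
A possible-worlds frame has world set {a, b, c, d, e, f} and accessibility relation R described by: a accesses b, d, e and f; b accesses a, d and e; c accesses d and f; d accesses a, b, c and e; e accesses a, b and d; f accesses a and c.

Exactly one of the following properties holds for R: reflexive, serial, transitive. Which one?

Reflexive: no — a is not related to itself.
Serial: yes — every world has a successor (e.g. a R b).
Transitive: no — a R d and d R c, but not a R c.
Only serial holds.

serial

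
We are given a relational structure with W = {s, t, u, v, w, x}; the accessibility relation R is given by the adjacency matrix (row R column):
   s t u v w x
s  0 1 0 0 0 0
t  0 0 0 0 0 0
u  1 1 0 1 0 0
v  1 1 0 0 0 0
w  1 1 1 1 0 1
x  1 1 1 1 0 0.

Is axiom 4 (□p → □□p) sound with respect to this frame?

Yes

The schema 4 characterises exactly the transitive frames.
Transitive: yes — every two-step R-path is closed by a direct edge.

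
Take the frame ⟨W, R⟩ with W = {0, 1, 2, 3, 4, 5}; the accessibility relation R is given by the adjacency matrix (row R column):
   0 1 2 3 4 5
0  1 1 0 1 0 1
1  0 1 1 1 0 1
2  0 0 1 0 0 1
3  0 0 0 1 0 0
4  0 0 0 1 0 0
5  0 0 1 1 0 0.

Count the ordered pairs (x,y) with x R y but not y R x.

8

Enumerating: (0,1), (0,3), (0,5), (1,2), (1,3), (1,5), (4,3), (5,3).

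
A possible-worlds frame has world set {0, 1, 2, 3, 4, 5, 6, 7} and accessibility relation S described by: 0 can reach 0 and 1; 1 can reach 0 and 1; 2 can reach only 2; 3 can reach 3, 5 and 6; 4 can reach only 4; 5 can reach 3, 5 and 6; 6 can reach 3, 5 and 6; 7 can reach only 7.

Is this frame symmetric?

Yes

Symmetric: yes — every pair in S has its reverse in S.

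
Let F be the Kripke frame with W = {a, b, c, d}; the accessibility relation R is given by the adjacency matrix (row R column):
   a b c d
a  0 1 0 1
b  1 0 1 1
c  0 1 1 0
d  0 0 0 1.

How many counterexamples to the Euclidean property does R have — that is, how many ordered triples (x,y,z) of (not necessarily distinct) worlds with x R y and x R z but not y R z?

9

Enumerating: (a,b,b), (a,d,b), (b,a,a), (b,a,c), (b,c,a), (b,c,d), (b,d,a), (b,d,c), (c,b,b).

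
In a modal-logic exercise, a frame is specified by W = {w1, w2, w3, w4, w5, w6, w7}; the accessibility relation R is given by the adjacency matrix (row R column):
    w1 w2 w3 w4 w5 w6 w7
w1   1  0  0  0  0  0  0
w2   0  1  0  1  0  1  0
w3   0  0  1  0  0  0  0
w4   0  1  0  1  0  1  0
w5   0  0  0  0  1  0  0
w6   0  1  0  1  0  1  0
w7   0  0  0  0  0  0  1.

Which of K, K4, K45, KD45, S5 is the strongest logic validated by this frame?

S5

Transitive (axiom 4): yes — every two-step R-path is closed by a direct edge.
Euclidean (axiom 5): yes — any two successors of a common world are R-related.
Serial (axiom D): yes — every world has a successor (e.g. w1 R w1).
Reflexive (axiom T): yes — every world is R-related to itself.
So F validates K, K4, K45, KD45, S5. The strongest is S5.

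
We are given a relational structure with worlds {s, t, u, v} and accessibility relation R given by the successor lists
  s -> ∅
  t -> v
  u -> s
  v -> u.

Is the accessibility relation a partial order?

Reflexive: no — s is not related to itself.
Transitive: no — t R v and v R u, but not t R u.
Antisymmetric: yes — no distinct pair is related both ways.
So R is not a partial order.

No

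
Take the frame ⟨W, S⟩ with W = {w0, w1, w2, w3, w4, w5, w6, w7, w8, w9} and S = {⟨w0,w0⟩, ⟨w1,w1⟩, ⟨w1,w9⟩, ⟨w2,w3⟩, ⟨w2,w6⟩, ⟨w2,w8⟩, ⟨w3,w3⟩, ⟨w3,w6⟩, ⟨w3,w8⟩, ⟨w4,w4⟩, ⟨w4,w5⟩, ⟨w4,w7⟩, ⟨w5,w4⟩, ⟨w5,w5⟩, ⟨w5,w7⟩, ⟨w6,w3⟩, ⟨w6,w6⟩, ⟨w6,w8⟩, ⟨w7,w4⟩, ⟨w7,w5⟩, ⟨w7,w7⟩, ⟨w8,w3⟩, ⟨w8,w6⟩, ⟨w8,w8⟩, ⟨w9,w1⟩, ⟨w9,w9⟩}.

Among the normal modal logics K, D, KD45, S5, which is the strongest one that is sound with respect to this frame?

KD45

Serial (axiom D): yes — every world has a successor (e.g. w0 S w0).
Euclidean (axiom 5): yes — any two successors of a common world are S-related.
Transitive (axiom 4): yes — every two-step S-path is closed by a direct edge.
Reflexive (axiom T): no — w2 is not related to itself.
So F validates K, D, KD45; S5 would additionally require S to be reflexive. The strongest is KD45.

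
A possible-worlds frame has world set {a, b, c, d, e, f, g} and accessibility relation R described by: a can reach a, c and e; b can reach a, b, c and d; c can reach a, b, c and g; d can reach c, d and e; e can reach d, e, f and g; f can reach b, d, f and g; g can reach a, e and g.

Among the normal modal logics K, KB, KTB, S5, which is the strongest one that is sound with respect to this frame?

K

Symmetric (axiom B): no — a R e but not e R a.
Reflexive (axiom T): yes — every world is R-related to itself.
Euclidean (axiom 5): no — a R c and a R e, but not c R e.
So F validates K; KB would additionally require R to be symmetric. The strongest is K.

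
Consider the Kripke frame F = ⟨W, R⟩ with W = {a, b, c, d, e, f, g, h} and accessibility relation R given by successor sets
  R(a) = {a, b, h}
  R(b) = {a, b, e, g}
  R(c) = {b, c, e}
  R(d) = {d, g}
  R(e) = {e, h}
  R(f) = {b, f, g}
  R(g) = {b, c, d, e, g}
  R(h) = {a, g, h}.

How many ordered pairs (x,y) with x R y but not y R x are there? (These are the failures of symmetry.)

9

Enumerating: (b,e), (c,b), (c,e), (e,h), (f,b), (f,g), (g,c), (g,e), (h,g).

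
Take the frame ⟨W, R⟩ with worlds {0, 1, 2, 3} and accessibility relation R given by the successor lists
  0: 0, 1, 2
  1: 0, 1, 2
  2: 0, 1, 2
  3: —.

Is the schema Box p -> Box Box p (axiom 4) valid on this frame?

The schema 4 characterises exactly the transitive frames.
Transitive: yes — every two-step R-path is closed by a direct edge.

Yes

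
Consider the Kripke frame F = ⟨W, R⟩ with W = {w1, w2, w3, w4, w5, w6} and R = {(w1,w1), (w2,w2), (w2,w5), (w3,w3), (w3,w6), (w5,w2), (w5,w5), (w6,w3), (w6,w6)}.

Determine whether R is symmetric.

Symmetric: yes — every pair in R has its reverse in R.

Yes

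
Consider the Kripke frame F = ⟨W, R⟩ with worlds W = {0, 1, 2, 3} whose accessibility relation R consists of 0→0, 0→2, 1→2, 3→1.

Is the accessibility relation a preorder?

Reflexive: no — 1 is not related to itself.
Transitive: no — 3 R 1 and 1 R 2, but not 3 R 2.
So R is not a preorder.

No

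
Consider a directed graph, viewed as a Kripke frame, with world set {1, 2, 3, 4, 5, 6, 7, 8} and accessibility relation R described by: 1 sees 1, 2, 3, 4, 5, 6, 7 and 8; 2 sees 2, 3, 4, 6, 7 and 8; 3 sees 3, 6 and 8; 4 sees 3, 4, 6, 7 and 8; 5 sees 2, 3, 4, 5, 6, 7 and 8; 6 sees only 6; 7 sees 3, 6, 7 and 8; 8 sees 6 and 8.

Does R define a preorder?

Yes

Reflexive: yes — every world is R-related to itself.
Transitive: yes — every two-step R-path is closed by a direct edge.
So R is a preorder.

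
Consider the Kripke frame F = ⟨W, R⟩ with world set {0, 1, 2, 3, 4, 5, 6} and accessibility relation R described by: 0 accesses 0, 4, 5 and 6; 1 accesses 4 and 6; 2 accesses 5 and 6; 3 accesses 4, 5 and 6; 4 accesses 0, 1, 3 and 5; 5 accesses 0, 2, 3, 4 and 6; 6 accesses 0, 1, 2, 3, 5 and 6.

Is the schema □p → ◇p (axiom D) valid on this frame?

Axiom D corresponds to the accessibility relation being serial.
Serial: yes — every world has a successor (e.g. 0 R 0).

Yes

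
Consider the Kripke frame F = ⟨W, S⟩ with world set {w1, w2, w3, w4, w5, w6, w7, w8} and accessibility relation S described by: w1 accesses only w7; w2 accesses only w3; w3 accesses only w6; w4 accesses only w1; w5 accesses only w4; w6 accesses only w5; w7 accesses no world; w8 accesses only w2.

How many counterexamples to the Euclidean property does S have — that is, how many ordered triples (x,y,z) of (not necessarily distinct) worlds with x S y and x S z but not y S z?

7

Enumerating: (w1,w7,w7), (w2,w3,w3), (w3,w6,w6), (w4,w1,w1), (w5,w4,w4), (w6,w5,w5), (w8,w2,w2).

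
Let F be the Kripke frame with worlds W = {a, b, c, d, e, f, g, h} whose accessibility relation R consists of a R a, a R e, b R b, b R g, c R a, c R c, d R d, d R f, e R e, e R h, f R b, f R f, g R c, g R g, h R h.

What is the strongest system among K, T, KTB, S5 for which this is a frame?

T

Reflexive (axiom T): yes — every world is R-related to itself.
Symmetric (axiom B): no — a R e but not e R a.
Euclidean (axiom 5): no — a R e and a R a, but not e R a.
So F validates K, T; KTB would additionally require R to be symmetric. The strongest is T.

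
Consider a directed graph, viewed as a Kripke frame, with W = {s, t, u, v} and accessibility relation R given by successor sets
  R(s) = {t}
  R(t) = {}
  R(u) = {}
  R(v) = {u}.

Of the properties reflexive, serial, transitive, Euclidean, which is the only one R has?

Reflexive: no — s is not related to itself.
Serial: no — t has no R-successor.
Transitive: yes — every two-step R-path is closed by a direct edge.
Euclidean: no — s R t and s R t, but not t R t.
Only transitive holds.

transitive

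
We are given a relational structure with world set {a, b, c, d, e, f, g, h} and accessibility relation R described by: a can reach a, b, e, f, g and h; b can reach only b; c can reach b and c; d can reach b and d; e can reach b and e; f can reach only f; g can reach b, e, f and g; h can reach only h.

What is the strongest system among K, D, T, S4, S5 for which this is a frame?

S4

Serial (axiom D): yes — every world has a successor (e.g. a R a).
Reflexive (axiom T): yes — every world is R-related to itself.
Transitive (axiom 4): yes — every two-step R-path is closed by a direct edge.
Euclidean (axiom 5): no — a R b and a R e, but not b R e.
So F validates K, D, T, S4; S5 would additionally require R to be Euclidean. The strongest is S4.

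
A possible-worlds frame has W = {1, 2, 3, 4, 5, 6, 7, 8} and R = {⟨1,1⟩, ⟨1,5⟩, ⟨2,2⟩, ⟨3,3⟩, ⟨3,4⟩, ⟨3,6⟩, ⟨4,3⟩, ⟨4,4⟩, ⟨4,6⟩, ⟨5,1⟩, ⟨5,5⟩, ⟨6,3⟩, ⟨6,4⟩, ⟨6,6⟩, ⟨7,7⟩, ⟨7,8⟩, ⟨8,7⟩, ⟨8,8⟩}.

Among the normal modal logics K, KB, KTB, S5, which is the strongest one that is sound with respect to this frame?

Symmetric (axiom B): yes — every pair in R has its reverse in R.
Reflexive (axiom T): yes — every world is R-related to itself.
Euclidean (axiom 5): yes — any two successors of a common world are R-related.
So F validates K, KB, KTB, S5. The strongest is S5.

S5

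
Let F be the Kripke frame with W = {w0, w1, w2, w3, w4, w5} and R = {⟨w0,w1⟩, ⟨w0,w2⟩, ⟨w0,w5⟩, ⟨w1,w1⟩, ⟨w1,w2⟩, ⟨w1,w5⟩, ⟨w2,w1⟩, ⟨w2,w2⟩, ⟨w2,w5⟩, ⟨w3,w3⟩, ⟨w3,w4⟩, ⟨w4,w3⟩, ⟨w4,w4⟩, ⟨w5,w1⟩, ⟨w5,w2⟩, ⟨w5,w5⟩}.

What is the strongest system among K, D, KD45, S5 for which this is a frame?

KD45

Serial (axiom D): yes — every world has a successor (e.g. w0 R w1).
Euclidean (axiom 5): yes — any two successors of a common world are R-related.
Transitive (axiom 4): yes — every two-step R-path is closed by a direct edge.
Reflexive (axiom T): no — w0 is not related to itself.
So F validates K, D, KD45; S5 would additionally require R to be reflexive. The strongest is KD45.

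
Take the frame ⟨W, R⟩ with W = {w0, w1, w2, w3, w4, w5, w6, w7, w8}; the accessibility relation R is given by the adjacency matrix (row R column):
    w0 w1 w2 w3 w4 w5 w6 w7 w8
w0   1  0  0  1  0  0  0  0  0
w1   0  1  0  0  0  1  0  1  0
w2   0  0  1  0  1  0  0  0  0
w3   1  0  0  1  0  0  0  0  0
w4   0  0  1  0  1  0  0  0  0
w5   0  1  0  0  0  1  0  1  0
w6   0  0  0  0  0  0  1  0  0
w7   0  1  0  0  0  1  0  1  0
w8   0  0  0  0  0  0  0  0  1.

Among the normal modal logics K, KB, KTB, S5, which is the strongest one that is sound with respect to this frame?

S5

Symmetric (axiom B): yes — every pair in R has its reverse in R.
Reflexive (axiom T): yes — every world is R-related to itself.
Euclidean (axiom 5): yes — any two successors of a common world are R-related.
So F validates K, KB, KTB, S5. The strongest is S5.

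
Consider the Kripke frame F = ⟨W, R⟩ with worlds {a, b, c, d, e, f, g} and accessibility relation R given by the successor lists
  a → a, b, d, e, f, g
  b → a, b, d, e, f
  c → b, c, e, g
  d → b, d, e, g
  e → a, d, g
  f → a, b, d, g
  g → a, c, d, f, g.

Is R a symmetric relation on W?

Symmetric: no — a R d but not d R a.

No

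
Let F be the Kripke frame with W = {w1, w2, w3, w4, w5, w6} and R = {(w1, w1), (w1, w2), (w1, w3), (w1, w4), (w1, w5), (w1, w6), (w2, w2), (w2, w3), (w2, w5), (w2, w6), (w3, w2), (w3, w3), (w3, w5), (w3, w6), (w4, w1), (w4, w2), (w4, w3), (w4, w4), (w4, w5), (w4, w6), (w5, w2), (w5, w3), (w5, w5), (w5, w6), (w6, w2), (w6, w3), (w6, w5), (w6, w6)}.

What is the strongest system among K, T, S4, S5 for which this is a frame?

S4

Reflexive (axiom T): yes — every world is R-related to itself.
Transitive (axiom 4): yes — every two-step R-path is closed by a direct edge.
Euclidean (axiom 5): no — w1 R w2 and w1 R w4, but not w2 R w4.
So F validates K, T, S4; S5 would additionally require R to be Euclidean. The strongest is S4.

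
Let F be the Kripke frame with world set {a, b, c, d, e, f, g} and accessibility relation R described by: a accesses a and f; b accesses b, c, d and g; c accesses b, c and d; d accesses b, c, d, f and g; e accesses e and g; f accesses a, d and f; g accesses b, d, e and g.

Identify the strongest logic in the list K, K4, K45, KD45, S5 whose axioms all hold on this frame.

K

Transitive (axiom 4): no — a R f and f R d, but not a R d.
Euclidean (axiom 5): no — b R c and b R g, but not c R g.
Serial (axiom D): yes — every world has a successor (e.g. a R a).
Reflexive (axiom T): yes — every world is R-related to itself.
So F validates K; K4 would additionally require R to be transitive. The strongest is K.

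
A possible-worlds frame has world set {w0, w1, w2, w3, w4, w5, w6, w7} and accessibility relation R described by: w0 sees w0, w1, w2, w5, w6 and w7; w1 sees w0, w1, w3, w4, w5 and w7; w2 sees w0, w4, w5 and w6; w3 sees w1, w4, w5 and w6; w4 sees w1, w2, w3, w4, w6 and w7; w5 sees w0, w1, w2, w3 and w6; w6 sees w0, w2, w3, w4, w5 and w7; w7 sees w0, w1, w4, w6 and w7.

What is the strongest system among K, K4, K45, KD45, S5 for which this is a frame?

Transitive (axiom 4): no — w0 R w1 and w1 R w3, but not w0 R w3.
Euclidean (axiom 5): no — w0 R w1 and w0 R w2, but not w1 R w2.
Serial (axiom D): yes — every world has a successor (e.g. w0 R w0).
Reflexive (axiom T): no — w2 is not related to itself.
So F validates K; K4 would additionally require R to be transitive. The strongest is K.

K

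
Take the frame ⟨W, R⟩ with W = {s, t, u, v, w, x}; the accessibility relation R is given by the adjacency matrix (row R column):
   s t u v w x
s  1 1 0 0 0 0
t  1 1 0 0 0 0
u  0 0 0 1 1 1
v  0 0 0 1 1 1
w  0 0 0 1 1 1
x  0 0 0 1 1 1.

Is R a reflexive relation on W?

Reflexive: no — u is not related to itself.

No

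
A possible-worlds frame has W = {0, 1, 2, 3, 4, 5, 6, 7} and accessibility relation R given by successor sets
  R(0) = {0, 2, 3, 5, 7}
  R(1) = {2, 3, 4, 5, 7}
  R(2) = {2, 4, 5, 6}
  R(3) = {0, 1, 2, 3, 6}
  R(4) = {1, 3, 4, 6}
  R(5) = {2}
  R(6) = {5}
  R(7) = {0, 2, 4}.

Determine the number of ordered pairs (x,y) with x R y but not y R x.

14

Enumerating: (0,2), (0,5), (1,2), (1,5), (1,7), (2,4), (2,6), (3,2), (3,6), (4,3), (4,6), (6,5), (7,2), (7,4).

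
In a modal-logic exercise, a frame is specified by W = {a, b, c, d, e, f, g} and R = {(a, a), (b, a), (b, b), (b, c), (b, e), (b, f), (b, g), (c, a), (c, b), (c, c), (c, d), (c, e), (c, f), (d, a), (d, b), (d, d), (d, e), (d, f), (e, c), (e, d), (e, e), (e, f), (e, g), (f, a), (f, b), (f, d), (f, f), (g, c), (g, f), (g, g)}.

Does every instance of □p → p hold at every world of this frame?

By correspondence theory, T is valid on a frame iff R is reflexive.
Reflexive: yes — every world is R-related to itself.

Yes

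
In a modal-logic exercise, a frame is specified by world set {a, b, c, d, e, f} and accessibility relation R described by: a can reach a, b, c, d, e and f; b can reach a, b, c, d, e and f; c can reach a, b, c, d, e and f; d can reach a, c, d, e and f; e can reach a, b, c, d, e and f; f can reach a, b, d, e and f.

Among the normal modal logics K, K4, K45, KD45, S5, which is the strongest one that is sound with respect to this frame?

K

Transitive (axiom 4): no — d R a and a R b, but not d R b.
Euclidean (axiom 5): no — a R d and a R b, but not d R b.
Serial (axiom D): yes — every world has a successor (e.g. a R a).
Reflexive (axiom T): yes — every world is R-related to itself.
So F validates K; K4 would additionally require R to be transitive. The strongest is K.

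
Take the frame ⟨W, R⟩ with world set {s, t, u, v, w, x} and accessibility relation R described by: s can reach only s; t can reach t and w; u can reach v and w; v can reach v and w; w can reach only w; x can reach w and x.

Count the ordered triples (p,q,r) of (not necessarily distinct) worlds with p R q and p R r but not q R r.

4

Enumerating: (t,w,t), (u,w,v), (v,w,v), (x,w,x).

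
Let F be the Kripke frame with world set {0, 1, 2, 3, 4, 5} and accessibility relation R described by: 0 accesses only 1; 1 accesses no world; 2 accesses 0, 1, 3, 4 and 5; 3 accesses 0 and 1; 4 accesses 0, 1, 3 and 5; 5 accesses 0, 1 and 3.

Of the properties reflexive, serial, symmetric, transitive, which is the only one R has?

Reflexive: no — 0 is not related to itself.
Serial: no — 1 has no R-successor.
Symmetric: no — 0 R 1 but not 1 R 0.
Transitive: yes — every two-step R-path is closed by a direct edge.
Only transitive holds.

transitive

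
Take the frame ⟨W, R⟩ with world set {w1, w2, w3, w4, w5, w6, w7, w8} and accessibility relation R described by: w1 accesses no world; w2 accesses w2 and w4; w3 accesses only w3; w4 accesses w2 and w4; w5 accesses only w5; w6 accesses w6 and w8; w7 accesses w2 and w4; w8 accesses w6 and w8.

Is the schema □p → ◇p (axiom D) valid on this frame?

No

By correspondence theory, D is valid on a frame iff R is serial.
Serial: no — w1 has no R-successor.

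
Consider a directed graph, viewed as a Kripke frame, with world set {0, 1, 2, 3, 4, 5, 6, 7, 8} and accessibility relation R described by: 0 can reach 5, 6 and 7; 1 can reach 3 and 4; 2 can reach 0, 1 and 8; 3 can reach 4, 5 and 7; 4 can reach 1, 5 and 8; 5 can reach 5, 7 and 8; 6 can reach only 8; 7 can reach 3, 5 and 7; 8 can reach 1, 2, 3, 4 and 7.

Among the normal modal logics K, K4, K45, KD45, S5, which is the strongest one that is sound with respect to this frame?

Transitive (axiom 4): no — 0 R 5 and 5 R 8, but not 0 R 8.
Euclidean (axiom 5): no — 0 R 5 and 0 R 6, but not 5 R 6.
Serial (axiom D): yes — every world has a successor (e.g. 0 R 5).
Reflexive (axiom T): no — 0 is not related to itself.
So F validates K; K4 would additionally require R to be transitive. The strongest is K.

K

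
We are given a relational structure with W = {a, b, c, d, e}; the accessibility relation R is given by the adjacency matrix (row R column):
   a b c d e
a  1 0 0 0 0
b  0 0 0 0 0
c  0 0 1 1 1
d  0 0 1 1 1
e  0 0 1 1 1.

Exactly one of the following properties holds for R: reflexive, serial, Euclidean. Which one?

Reflexive: no — b is not related to itself.
Serial: no — b has no R-successor.
Euclidean: yes — any two successors of a common world are R-related.
Only Euclidean holds.

Euclidean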